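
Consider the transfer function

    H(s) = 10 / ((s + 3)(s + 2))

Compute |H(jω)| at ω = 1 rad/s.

Substitute s = j1: numerator = 10, denominator = 5 + j5.
|H(j1)| = |10| / |5 + j5| = 10 / 7.0711 ≈ 1.414.

|H(j1)| ≈ 1.414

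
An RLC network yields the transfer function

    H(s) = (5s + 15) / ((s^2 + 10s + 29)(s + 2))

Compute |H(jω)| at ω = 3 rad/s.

Substitute s = j3: numerator = 15 + j15, denominator = -50 + j120.
|H(j3)| = |15 + j15| / |-50 + j120| = 21.213 / 130 ≈ 0.1632.

|H(j3)| ≈ 0.1632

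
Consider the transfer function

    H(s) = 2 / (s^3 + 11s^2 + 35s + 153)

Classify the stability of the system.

The denominator s^3 + 11s^2 + 35s + 153 factors as (s^2 + 2s + 17)(s + 9), giving poles at s = -1 + 4j, -1 - 4j, -9.
Since all poles lie strictly in the left half-plane, the system is stable.

stable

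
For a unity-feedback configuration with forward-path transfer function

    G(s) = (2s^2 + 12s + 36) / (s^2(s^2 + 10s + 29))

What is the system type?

Type 2

The denominator has 2 factors of s at the origin (free integrators), so this is a Type 2 system.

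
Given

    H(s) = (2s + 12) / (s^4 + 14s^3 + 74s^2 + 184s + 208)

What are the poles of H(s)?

s = -2 ± 2j, -5 ± j

The poles are the roots of the denominator s^4 + 14s^3 + 74s^2 + 184s + 208 = 0.
No real roots exist; factor into two real quadratics: (s^2 + 4s + 8)(s^2 + 10s + 26) = 0.
Each quadratic gives a conjugate pair via the quadratic formula.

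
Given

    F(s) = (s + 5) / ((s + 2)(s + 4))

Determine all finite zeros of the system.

Set the numerator to zero: s + 5 = 0.
So s = -5.

s = -5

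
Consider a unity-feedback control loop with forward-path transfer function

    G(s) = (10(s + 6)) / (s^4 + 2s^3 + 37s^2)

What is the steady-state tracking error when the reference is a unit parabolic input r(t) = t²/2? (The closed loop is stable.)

G(s) has 2 poles at the origin.
This is a Type 2 system. Ka = lim_{s→0} s^2·G(s) = 60/37.
e_ss = 1/Ka = 1/(60/37) = 37/60 ≈ 0.6167.

e_ss = 0.6167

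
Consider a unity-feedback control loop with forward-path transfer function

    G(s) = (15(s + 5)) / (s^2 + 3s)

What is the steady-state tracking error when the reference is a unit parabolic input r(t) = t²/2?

e_ss = ∞

G(s) has one pole at the origin.
This is a Type 1 system; Ka = lim_{s→0} s^2·G(s) = 0, so the steady-state error for a parabola input is infinite.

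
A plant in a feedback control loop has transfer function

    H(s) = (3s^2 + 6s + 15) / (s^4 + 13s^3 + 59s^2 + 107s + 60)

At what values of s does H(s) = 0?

s = -1 + 2j, -1 - 2j

Set the numerator to zero: 3s^2 + 6s + 15 = 0, i.e. 3·(s^2 + 2s + 5) = 0.
Factoring: (s^2 + 2s + 5) = 0.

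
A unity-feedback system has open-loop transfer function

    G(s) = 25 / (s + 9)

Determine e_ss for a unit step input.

G(s) has no poles at the origin.
This is a Type 0 system. Kp = lim_{s→0} G(s) = 25/9.
e_ss = 1/(1 + Kp) = 1/(1 + 25/9) = 9/34 ≈ 0.2647.

e_ss = 0.2647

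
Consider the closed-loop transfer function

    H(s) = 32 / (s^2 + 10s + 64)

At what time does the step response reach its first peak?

t_p ≈ 0.5031 s

Comparing s^2 + 10s + 64 to s^2 + 2ζωₙs + ωₙ²: ωₙ = 8 rad/s and ζ = 10/(2·8) = 0.625.
ζωₙ = 10/2 = 5, so ω_d = ωₙ√(1−ζ²) = √(ωₙ² − (ζωₙ)²) = √(64 − 5²) = √39 ≈ 6.245 rad/s.
t_p = π/ω_d = π/6.245 ≈ 0.5031 s.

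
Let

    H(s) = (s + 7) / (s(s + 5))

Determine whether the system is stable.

The poles can be read from the denominator factors: s = 0, -5.
Since the simple pole(s) at s = 0 lie on the jω-axis with none in the right half-plane, the system is marginally stable.

marginally stable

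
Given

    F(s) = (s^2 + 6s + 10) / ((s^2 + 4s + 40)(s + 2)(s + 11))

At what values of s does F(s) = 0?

s = -3 ± j

Set the numerator to zero: s^2 + 6s + 10 = 0.
Factoring: (s^2 + 6s + 10) = 0.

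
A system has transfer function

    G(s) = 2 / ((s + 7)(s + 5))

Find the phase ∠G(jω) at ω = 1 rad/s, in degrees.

∠G(j1) ≈ -19.44°

At s = j1: numerator = 2, denominator = 34 + j12.
∠G = ∠num − ∠den = 0° − (19.440°) = -19.44°.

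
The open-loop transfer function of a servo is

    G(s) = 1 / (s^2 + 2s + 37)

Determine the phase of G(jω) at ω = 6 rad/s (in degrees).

At s = j6: numerator = 1, denominator = 1 + j12.
∠G = ∠num − ∠den = 0° − (85.236°) = -85.24°.

∠G(j6) ≈ -85.24°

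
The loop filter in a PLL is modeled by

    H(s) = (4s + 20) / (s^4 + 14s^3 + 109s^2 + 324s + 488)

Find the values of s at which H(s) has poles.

The poles are the roots of the denominator s^4 + 14s^3 + 109s^2 + 324s + 488 = 0.
No real roots exist; factor into two real quadratics: (s^2 + 4s + 8)(s^2 + 10s + 61) = 0.
Each quadratic gives a conjugate pair via the quadratic formula.

s = -2 + 2j, -2 - 2j, -5 + 6j, -5 - 6j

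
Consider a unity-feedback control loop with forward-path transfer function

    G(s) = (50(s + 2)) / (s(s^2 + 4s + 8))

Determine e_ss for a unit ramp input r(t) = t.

G(s) has one pole at the origin.
This is a Type 1 system. Kv = lim_{s→0} s·G(s) = 100/8 = 25/2.
e_ss = 1/Kv = 1/(25/2) = 2/25 ≈ 0.08000.

e_ss = 0.08000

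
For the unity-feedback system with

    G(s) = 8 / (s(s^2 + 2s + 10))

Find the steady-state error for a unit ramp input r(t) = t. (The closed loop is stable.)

G(s) has one pole at the origin.
This is a Type 1 system. Kv = lim_{s→0} s·G(s) = 8/10 = 4/5.
e_ss = 1/Kv = 1/(4/5) = 5/4 ≈ 1.250.

e_ss = 1.250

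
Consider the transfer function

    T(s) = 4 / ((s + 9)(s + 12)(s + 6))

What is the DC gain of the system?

At s = 0 each factor (s + a) contributes a and each (s^2 + bs + c) contributes c.
T(0) = 4·1 / ((9) · (12) · (6)) = 4/648 = 1/162.

T(0) = 1/162 ≈ 0.006173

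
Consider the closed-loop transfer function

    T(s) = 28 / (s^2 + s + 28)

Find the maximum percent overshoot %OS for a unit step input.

%OS ≈ 74.2%

Comparing s^2 + s + 28 to s^2 + 2ζωₙs + ωₙ²: ωₙ = √28 ≈ 5.292 rad/s and ζ = 1/(2·√28) ≈ 0.09449.
%OS = 100·exp(−πζ/√(1−ζ²)) = 100·exp(−π·0.09449/√(1−0.09449²)) ≈ 74.2%.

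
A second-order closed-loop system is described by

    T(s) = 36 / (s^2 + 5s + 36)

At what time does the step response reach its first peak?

t_p ≈ 0.5760 s

Comparing s^2 + 5s + 36 to s^2 + 2ζωₙs + ωₙ²: ωₙ = 6 rad/s and ζ = 5/(2·6) ≈ 0.4167.
ζωₙ = 5/2 = 2.5, so ω_d = ωₙ√(1−ζ²) = √(ωₙ² − (ζωₙ)²) = √(36 − 2.5²) = √29.75 ≈ 5.454 rad/s.
t_p = π/ω_d = π/5.454 ≈ 0.5760 s.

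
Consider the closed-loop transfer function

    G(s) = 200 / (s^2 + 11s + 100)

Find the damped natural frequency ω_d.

Comparing s^2 + 11s + 100 to s^2 + 2ζωₙs + ωₙ²: ωₙ = 10 rad/s and ζ = 11/(2·10) = 0.55.
ζωₙ = 11/2 = 5.5, so ω_d = ωₙ√(1−ζ²) = √(ωₙ² − (ζωₙ)²) = √(100 − 5.5²) = √69.75 ≈ 8.352 rad/s.

ω_d ≈ 8.352 rad/s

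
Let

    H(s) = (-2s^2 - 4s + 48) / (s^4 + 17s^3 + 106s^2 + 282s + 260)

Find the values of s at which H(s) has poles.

s = -2, -5 + j, -5 - j, -5

The poles are the roots of the denominator s^4 + 17s^3 + 106s^2 + 282s + 260 = 0.
Trying s = -2: the polynomial evaluates to 0, so (s + 2) is a factor.
Dividing out leaves s^3 + 15s^2 + 76s + 130 = 0.
This factors further as (s^2 + 10s + 26)(s + 5) = 0.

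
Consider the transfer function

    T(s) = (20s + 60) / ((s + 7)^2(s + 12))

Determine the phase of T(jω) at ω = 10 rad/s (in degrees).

∠T(j10) ≈ -76.52°

At s = j10: numerator = 60 + j200, denominator = -2012 + j1170.
∠T = ∠num − ∠den = 73.301° − (149.82°) = -76.52°.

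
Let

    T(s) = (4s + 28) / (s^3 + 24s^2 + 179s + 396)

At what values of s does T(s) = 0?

s = -7

Set the numerator to zero: 4s + 28 = 0, i.e. 4·(s + 7) = 0.
So s = -7.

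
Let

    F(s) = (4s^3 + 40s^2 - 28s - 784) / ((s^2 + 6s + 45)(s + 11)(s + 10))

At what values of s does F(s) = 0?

s = -7, 4, -7

Set the numerator to zero: 4s^3 + 40s^2 - 28s - 784 = 0, i.e. 4·(s^3 + 10s^2 - 7s - 196) = 0.
Factoring: (s + 7)^2(s - 4) = 0.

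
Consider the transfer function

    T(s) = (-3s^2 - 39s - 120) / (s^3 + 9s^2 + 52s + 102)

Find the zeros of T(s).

Set the numerator to zero: -3s^2 - 39s - 120 = 0, i.e. -3·(s^2 + 13s + 40) = 0.
Factoring: (s + 8)(s + 5) = 0.

s = -8, -5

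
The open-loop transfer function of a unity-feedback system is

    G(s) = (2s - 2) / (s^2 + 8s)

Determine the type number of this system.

Factor s from the denominator: s^2 + 8s = s·(s + 8).
There is 1 pole at the origin, so the system is Type 1.

Type 1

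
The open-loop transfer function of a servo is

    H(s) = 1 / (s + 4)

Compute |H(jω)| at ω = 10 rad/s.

|H(j10)| ≈ 0.09285

Substitute s = j10: numerator = 1, denominator = 4 + j10.
|H(j10)| = |1| / |4 + j10| = 1 / 10.770 ≈ 0.09285.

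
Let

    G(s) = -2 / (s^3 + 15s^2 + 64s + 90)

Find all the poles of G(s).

The poles are the roots of the denominator s^3 + 15s^2 + 64s + 90 = 0.
Trying s = -9: the polynomial evaluates to 0, so (s + 9) is a factor.
Dividing out leaves s^2 + 6s + 10 = 0.
The quadratic formula then gives s = -3 ± 1j.

s = -3 ± j, -9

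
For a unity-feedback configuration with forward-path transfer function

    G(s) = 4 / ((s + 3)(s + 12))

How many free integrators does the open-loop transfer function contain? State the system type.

Type 0

The denominator has no factor of s at the origin — no free integrator — so this is a Type 0 system.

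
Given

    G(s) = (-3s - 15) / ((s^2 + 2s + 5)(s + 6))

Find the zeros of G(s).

s = -5

Set the numerator to zero: -3s - 15 = 0, i.e. -3·(s + 5) = 0.
So s = -5.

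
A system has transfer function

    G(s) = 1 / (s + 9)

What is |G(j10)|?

Substitute s = j10: numerator = 1, denominator = 9 + j10.
|G(j10)| = |1| / |9 + j10| = 1 / 13.454 ≈ 0.07433.

|G(j10)| ≈ 0.07433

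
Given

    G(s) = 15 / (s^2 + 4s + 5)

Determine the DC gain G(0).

G(0) = 3

At s = 0 each factor (s + a) contributes a and each (s^2 + bs + c) contributes c.
G(0) = 15·1 / ((5)) = 15/5 = 3.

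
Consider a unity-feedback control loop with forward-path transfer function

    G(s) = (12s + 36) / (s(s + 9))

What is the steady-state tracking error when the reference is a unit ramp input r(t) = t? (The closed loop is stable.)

e_ss = 0.2500

G(s) has one pole at the origin.
This is a Type 1 system. Kv = lim_{s→0} s·G(s) = 36/9 = 4.
e_ss = 1/Kv = 1/(4) = 1/4 ≈ 0.2500.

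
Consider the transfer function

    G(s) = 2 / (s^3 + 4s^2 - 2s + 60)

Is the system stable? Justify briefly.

The denominator s^3 + 4s^2 - 2s + 60 factors as (s + 6)(s^2 - 2s + 10), giving poles at s = -6, 1 ± 3j.
Since the pole(s) at s = 1 + 3j, 1 - 3j lie in the right half-plane, the system is unstable.

unstable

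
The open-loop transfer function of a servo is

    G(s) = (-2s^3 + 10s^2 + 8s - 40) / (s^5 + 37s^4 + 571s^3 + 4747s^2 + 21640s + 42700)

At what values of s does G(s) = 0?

s = 2, 5, -2

Set the numerator to zero: -2s^3 + 10s^2 + 8s - 40 = 0, i.e. -2·(s^3 - 5s^2 - 4s + 20) = 0.
Factoring: (s - 2)(s - 5)(s + 2) = 0.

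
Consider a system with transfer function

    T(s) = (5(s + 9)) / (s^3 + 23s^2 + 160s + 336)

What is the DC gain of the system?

Set s = 0: T(0) = (45) / (336) = 15/112.

T(0) = 15/112 ≈ 0.1339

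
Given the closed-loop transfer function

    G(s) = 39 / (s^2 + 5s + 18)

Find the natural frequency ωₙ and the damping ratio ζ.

ωₙ ≈ 4.243 rad/s, ζ ≈ 0.5893

Compare the denominator to the standard form s^2 + 2ζωₙs + ωₙ².
ωₙ² = 18, so ωₙ = √18 ≈ 4.243 rad/s.
2ζωₙ = 5, so ζ = 5/(2·√18) ≈ 0.5893.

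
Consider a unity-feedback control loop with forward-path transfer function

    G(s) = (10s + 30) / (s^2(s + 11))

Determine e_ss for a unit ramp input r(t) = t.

G(s) has 2 poles at the origin.
This is a Type 2 system; for a ramp input the steady-state error is zero.

e_ss = 0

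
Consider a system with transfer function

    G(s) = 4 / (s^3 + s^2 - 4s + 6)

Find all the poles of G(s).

s = 1 ± j, -3

The poles are the roots of the denominator s^3 + s^2 - 4s + 6 = 0.
Trying s = -3: the polynomial evaluates to 0, so (s + 3) is a factor.
Dividing out leaves s^2 - 2s + 2 = 0.
The quadratic formula then gives s = 1 ± 1j.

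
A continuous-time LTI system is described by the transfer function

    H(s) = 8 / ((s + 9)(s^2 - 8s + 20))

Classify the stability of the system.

The poles can be read from the denominator factors: s = -9, 4 ± 2j.
Since the pole(s) at s = 4 ± 2j lie in the right half-plane, the system is unstable.

unstable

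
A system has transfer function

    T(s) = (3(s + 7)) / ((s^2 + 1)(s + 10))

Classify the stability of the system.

The poles can be read from the denominator factors: s = ±j, -10.
Since the simple pole(s) at s = j, -j lie on the jω-axis with none in the right half-plane, the system is marginally stable.

marginally stable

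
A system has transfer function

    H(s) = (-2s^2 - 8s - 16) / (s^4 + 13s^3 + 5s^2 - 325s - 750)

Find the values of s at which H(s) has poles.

s = -3, -10, 5, -5

The poles are the roots of the denominator s^4 + 13s^3 + 5s^2 - 325s - 750 = 0.
Trying s = -3: the polynomial evaluates to 0, so (s + 3) is a factor.
Dividing out leaves s^3 + 10s^2 - 25s - 250 = 0.
This factors further as (s + 10)(s - 5)(s + 5) = 0.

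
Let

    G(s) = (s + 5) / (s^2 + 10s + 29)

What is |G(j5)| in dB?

|G(j5)|_dB ≈ -17.0 dB

Substitute s = j5: numerator = 5 + j5, denominator = 4 + j50.
|G(j5)| = |5 + j5| / |4 + j50| = 7.0711 / 50.160 ≈ 0.1410.
In decibels: 20·log₁₀(0.1410) ≈ -17.0 dB.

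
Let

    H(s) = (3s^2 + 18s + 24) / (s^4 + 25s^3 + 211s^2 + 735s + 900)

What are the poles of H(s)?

s = -5, -12, -5, -3

The poles are the roots of the denominator s^4 + 25s^3 + 211s^2 + 735s + 900 = 0.
Trying s = -5: the polynomial evaluates to 0, so (s + 5) is a factor.
Dividing out leaves s^3 + 20s^2 + 111s + 180 = 0.
This factors further as (s + 12)(s + 5)(s + 3) = 0.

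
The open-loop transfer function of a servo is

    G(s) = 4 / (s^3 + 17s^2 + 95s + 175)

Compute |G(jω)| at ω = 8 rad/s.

Substitute s = j8: numerator = 4, denominator = -913 + j248.
|G(j8)| = |4| / |-913 + j248| = 4 / 946.08 ≈ 0.004228.

|G(j8)| ≈ 0.004228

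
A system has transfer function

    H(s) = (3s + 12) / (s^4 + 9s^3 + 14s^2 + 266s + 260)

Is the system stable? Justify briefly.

The denominator s^4 + 9s^3 + 14s^2 + 266s + 260 factors as (s + 10)(s + 1)(s^2 - 2s + 26), giving poles at s = -10, -1, 1 ± 5j.
Since the pole(s) at s = 1 ± 5j lie in the right half-plane, the system is unstable.

unstable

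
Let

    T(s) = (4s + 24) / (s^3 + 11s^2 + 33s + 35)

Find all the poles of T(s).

The poles are the roots of the denominator s^3 + 11s^2 + 33s + 35 = 0.
Trying s = -7: the polynomial evaluates to 0, so (s + 7) is a factor.
Dividing out leaves s^2 + 4s + 5 = 0.
The quadratic formula then gives s = -2 ± 1j.

s = -2 + j, -2 - j, -7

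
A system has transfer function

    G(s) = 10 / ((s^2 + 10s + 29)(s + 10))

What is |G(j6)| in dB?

|G(j6)|_dB ≈ -37.0 dB

Substitute s = j6: numerator = 10, denominator = -430 + j558.
|G(j6)| = |10| / |-430 + j558| = 10 / 704.46 ≈ 0.01420.
In decibels: 20·log₁₀(0.01420) ≈ -37.0 dB.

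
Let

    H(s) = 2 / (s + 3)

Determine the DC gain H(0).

Set s = 0: H(0) = (2) / (3) = 2/3.

H(0) = 2/3 ≈ 0.6667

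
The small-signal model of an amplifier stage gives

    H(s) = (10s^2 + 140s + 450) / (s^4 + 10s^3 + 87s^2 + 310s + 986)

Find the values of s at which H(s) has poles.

s = -2 + 5j, -2 - 5j, -3 + 5j, -3 - 5j

The poles are the roots of the denominator s^4 + 10s^3 + 87s^2 + 310s + 986 = 0.
No real roots exist; factor into two real quadratics: (s^2 + 4s + 29)(s^2 + 6s + 34) = 0.
Each quadratic gives a conjugate pair via the quadratic formula.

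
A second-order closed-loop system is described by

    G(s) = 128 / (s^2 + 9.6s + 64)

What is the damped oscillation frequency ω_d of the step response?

ω_d = 6.400 rad/s

Comparing s^2 + 9.6s + 64 to s^2 + 2ζωₙs + ωₙ²: ωₙ = 8 rad/s and ζ = 9.6/(2·8) = 0.6.
ζωₙ = 9.6/2 = 4.8, so ω_d = ωₙ√(1−ζ²) = √(ωₙ² − (ζωₙ)²) = √(64 − 4.8²) = √40.96 = 6.400 rad/s.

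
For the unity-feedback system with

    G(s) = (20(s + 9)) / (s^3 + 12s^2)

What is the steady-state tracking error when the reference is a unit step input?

e_ss = 0

G(s) has 2 poles at the origin.
This is a Type 2 system; for a step input the steady-state error is zero.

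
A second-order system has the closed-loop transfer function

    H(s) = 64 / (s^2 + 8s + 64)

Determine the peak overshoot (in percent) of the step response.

%OS ≈ 16.3%

Comparing s^2 + 8s + 64 to s^2 + 2ζωₙs + ωₙ²: ωₙ = 8 rad/s and ζ = 8/(2·8) = 0.5.
%OS = 100·exp(−πζ/√(1−ζ²)) = 100·exp(−π·0.5/√(1−0.5²)) ≈ 16.3%.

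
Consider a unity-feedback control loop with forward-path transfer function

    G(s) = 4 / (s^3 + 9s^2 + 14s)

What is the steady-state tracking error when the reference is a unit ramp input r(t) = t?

G(s) has one pole at the origin.
This is a Type 1 system. Kv = lim_{s→0} s·G(s) = 4/14 = 2/7.
e_ss = 1/Kv = 1/(2/7) = 7/2 ≈ 3.500.

e_ss = 3.500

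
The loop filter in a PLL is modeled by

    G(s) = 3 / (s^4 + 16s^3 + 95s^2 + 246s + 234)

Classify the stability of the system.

The denominator s^4 + 16s^3 + 95s^2 + 246s + 234 factors as (s^2 + 10s + 26)(s + 3)^2, giving poles at s = -5 + j, -5 - j, -3, -3.
Since all poles lie strictly in the left half-plane, the system is stable.

stable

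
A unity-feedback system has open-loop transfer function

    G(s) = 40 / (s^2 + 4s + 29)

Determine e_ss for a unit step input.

G(s) has no poles at the origin.
This is a Type 0 system. Kp = lim_{s→0} G(s) = 40/29.
e_ss = 1/(1 + Kp) = 1/(1 + 40/29) = 29/69 ≈ 0.4203.

e_ss = 0.4203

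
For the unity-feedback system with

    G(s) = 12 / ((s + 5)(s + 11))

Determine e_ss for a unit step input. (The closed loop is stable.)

G(s) has no poles at the origin.
This is a Type 0 system. Kp = lim_{s→0} G(s) = 12/55.
e_ss = 1/(1 + Kp) = 1/(1 + 12/55) = 55/67 ≈ 0.8209.

e_ss = 0.8209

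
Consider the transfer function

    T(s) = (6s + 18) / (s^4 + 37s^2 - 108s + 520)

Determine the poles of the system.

The poles are the roots of the denominator s^4 + 37s^2 - 108s + 520 = 0.
No real roots exist; factor into two real quadratics: (s^2 - 4s + 13)(s^2 + 4s + 40) = 0.
Each quadratic gives a conjugate pair via the quadratic formula.

s = 2 + 3j, 2 - 3j, -2 + 6j, -2 - 6j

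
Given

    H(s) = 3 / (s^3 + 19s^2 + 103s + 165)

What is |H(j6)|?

|H(j6)| ≈ 0.004570

Substitute s = j6: numerator = 3, denominator = -519 + j402.
|H(j6)| = |3| / |-519 + j402| = 3 / 656.48 ≈ 0.004570.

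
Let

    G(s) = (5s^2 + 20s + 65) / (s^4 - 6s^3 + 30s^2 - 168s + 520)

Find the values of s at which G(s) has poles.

s = 4 ± 2j, -1 ± 5j

The poles are the roots of the denominator s^4 - 6s^3 + 30s^2 - 168s + 520 = 0.
No real roots exist; factor into two real quadratics: (s^2 - 8s + 20)(s^2 + 2s + 26) = 0.
Each quadratic gives a conjugate pair via the quadratic formula.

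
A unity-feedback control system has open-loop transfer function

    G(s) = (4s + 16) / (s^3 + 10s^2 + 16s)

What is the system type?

Factor s from the denominator: s^3 + 10s^2 + 16s = s·(s^2 + 10s + 16).
There is 1 pole at the origin, so the system is Type 1.

Type 1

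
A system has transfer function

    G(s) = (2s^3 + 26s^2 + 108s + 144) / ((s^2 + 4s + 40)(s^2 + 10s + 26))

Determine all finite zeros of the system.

s = -3, -6, -4

Set the numerator to zero: 2s^3 + 26s^2 + 108s + 144 = 0, i.e. 2·(s^3 + 13s^2 + 54s + 72) = 0.
Factoring: (s + 3)(s + 6)(s + 4) = 0.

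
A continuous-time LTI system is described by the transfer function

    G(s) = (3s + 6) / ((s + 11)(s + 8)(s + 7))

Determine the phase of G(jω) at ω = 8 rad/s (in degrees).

At s = j8: numerator = 6 + j24, denominator = -1048 + j1256.
∠G = ∠num − ∠den = 75.964° − (129.84°) = -53.88°.

∠G(j8) ≈ -53.88°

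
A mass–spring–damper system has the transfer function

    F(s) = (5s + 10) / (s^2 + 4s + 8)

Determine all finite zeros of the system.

s = -2

Set the numerator to zero: 5s + 10 = 0, i.e. 5·(s + 2) = 0.
So s = -2.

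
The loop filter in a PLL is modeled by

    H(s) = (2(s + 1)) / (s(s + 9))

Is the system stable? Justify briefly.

marginally stable

The poles can be read from the denominator factors: s = 0, -9.
Since the simple pole(s) at s = 0 lie on the jω-axis with none in the right half-plane, the system is marginally stable.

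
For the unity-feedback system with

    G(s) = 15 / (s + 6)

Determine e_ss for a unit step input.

e_ss = 0.2857

G(s) has no poles at the origin.
This is a Type 0 system. Kp = lim_{s→0} G(s) = 15/6 = 5/2.
e_ss = 1/(1 + Kp) = 1/(1 + 5/2) = 2/7 ≈ 0.2857.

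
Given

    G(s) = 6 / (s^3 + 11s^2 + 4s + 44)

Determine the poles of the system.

The poles are the roots of the denominator s^3 + 11s^2 + 4s + 44 = 0.
Trying s = -11: the polynomial evaluates to 0, so (s + 11) is a factor.
Dividing out leaves s^2 + 4 = 0.
The quadratic formula then gives s = 0 ± 2j.

s = 2j, -2j, -11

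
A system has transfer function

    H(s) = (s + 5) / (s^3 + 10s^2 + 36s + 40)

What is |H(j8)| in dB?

|H(j8)|_dB ≈ -36.6 dB

Substitute s = j8: numerator = 5 + j8, denominator = -600 - j224.
|H(j8)| = |5 + j8| / |-600 - j224| = 9.4340 / 640.45 ≈ 0.01473.
In decibels: 20·log₁₀(0.01473) ≈ -36.6 dB.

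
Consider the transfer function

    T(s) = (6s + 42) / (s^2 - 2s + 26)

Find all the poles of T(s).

The poles are the roots of the denominator s^2 - 2s + 26 = 0.
Using the quadratic formula: s = (2 ± √(-100))/2 = 1 ± 5j.

s = 1 + 5j, 1 - 5j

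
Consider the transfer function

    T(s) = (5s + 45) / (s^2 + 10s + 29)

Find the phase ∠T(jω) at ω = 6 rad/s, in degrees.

∠T(j6) ≈ -62.96°

At s = j6: numerator = 45 + j30, denominator = -7 + j60.
∠T = ∠num − ∠den = 33.690° − (96.654°) = -62.96°.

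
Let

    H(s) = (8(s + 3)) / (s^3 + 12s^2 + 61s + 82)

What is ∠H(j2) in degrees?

At s = j2: numerator = 24 + j16, denominator = 34 + j114.
∠H = ∠num − ∠den = 33.690° − (73.393°) = -39.70°.

∠H(j2) ≈ -39.70°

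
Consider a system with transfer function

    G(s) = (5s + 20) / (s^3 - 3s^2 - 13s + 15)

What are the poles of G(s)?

The poles are the roots of the denominator s^3 - 3s^2 - 13s + 15 = 0.
Trying s = 1: the polynomial evaluates to 0, so (s - 1) is a factor.
Dividing out leaves s^2 - 2s - 15 = 0.
Factoring the quadratic: (s - 5)(s + 3) = 0.

s = 1, 5, -3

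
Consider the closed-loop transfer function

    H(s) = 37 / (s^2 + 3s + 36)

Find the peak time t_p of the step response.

t_p ≈ 0.5408 s

Comparing s^2 + 3s + 36 to s^2 + 2ζωₙs + ωₙ²: ωₙ = 6 rad/s and ζ = 3/(2·6) = 0.25.
ζωₙ = 3/2 = 1.5, so ω_d = ωₙ√(1−ζ²) = √(ωₙ² − (ζωₙ)²) = √(36 − 1.5²) = √33.75 ≈ 5.809 rad/s.
t_p = π/ω_d = π/5.809 ≈ 0.5408 s.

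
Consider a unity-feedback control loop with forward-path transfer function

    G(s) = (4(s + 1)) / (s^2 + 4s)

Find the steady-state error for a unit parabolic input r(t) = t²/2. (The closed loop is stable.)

G(s) has one pole at the origin.
This is a Type 1 system; Ka = lim_{s→0} s^2·G(s) = 0, so the steady-state error for a parabola input is infinite.

e_ss = ∞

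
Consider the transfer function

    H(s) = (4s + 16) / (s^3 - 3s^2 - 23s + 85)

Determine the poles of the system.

s = 4 ± j, -5

The poles are the roots of the denominator s^3 - 3s^2 - 23s + 85 = 0.
Trying s = -5: the polynomial evaluates to 0, so (s + 5) is a factor.
Dividing out leaves s^2 - 8s + 17 = 0.
The quadratic formula then gives s = 4 ± 1j.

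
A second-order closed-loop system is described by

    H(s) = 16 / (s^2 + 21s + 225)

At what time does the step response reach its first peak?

Comparing s^2 + 21s + 225 to s^2 + 2ζωₙs + ωₙ²: ωₙ = 15 rad/s and ζ = 21/(2·15) = 0.7.
ζωₙ = 21/2 = 10.5, so ω_d = ωₙ√(1−ζ²) = √(ωₙ² − (ζωₙ)²) = √(225 − 10.5²) = √114.75 ≈ 10.71 rad/s.
t_p = π/ω_d = π/10.71 ≈ 0.2933 s.

t_p ≈ 0.2933 s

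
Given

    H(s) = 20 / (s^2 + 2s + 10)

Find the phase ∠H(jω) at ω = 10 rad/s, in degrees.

∠H(j10) ≈ -167.5°

At s = j10: numerator = 20, denominator = -90 + j20.
∠H = ∠num − ∠den = 0° − (167.47°) = -167.5°.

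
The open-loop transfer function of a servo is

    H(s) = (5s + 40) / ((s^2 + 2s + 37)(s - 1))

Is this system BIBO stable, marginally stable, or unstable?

The poles can be read from the denominator factors: s = -1 + 6j, -1 - 6j, 1.
Since the pole(s) at s = 1 lie in the right half-plane, the system is unstable.

unstable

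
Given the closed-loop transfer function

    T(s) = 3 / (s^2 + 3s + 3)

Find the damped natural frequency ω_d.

Comparing s^2 + 3s + 3 to s^2 + 2ζωₙs + ωₙ²: ωₙ = √3 ≈ 1.732 rad/s and ζ = 3/(2·√3) ≈ 0.8660.
ζωₙ = 3/2 = 1.5, so ω_d = ωₙ√(1−ζ²) = √(ωₙ² − (ζωₙ)²) = √(3 − 1.5²) = √0.75 ≈ 0.8660 rad/s.

ω_d ≈ 0.8660 rad/s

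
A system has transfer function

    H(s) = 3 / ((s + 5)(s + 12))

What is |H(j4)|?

Substitute s = j4: numerator = 3, denominator = 44 + j68.
|H(j4)| = |3| / |44 + j68| = 3 / 80.994 ≈ 0.03704.

|H(j4)| ≈ 0.03704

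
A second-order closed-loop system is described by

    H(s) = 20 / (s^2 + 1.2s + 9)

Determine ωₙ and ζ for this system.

Compare the denominator to the standard form s^2 + 2ζωₙs + ωₙ².
ωₙ² = 9, so ωₙ = 3 rad/s.
2ζωₙ = 1.2, so ζ = 1.2/(2·3) = 0.2.
With ζ = 0.2 the response is underdamped.

ωₙ = 3 rad/s, ζ = 0.2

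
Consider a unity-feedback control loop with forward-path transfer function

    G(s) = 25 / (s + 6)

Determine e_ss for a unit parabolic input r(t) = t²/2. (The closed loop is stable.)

e_ss = ∞

G(s) has no poles at the origin.
This is a Type 0 system; Ka = lim_{s→0} s^2·G(s) = 0, so the steady-state error for a parabola input is infinite.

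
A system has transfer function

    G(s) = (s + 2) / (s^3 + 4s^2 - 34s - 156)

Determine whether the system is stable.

The denominator s^3 + 4s^2 - 34s - 156 factors as (s - 6)(s^2 + 10s + 26), giving poles at s = 6, -5 + j, -5 - j.
Since the pole(s) at s = 6 lie in the right half-plane, the system is unstable.

unstable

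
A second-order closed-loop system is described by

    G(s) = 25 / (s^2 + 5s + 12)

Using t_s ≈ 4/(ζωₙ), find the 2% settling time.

Comparing s^2 + 5s + 12 to s^2 + 2ζωₙs + ωₙ²: ωₙ = √12 ≈ 3.464 rad/s and ζ = 5/(2·√12) ≈ 0.7217.
ζωₙ = 5/2 = 2.5, so t_s ≈ 4/(ζωₙ) = 4/2.5 = 1.600 s.

t_s ≈ 1.600 s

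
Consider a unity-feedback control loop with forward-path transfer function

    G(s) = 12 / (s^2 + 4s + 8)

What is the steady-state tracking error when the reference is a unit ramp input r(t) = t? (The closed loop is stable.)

e_ss = ∞

G(s) has no poles at the origin.
This is a Type 0 system; Kv = lim_{s→0} s·G(s) = 0, so the steady-state error for a ramp input is infinite.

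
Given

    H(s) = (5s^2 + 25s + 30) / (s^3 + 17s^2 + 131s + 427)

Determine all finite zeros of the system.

Set the numerator to zero: 5s^2 + 25s + 30 = 0, i.e. 5·(s^2 + 5s + 6) = 0.
Factoring: (s + 2)(s + 3) = 0.

s = -2, -3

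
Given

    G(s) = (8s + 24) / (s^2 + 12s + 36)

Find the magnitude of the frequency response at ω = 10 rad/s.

|G(j10)| ≈ 0.6141

Substitute s = j10: numerator = 24 + j80, denominator = -64 + j120.
|G(j10)| = |24 + j80| / |-64 + j120| = 83.522 / 136 ≈ 0.6141.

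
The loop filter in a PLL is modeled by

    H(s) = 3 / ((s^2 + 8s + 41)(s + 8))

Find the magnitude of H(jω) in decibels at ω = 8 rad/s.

Substitute s = j8: numerator = 3, denominator = -696 + j328.
|H(j8)| = |3| / |-696 + j328| = 3 / 769.42 ≈ 0.003899.
In decibels: 20·log₁₀(0.003899) ≈ -48.2 dB.

|H(j8)|_dB ≈ -48.2 dB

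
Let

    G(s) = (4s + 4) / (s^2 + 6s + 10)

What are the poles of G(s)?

The poles are the roots of the denominator s^2 + 6s + 10 = 0.
Using the quadratic formula: s = (-6 ± √(-4))/2 = -3 ± 1j.

s = -3 ± j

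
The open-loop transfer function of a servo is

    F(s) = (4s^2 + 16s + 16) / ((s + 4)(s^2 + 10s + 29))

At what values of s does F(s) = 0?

Set the numerator to zero: 4s^2 + 16s + 16 = 0, i.e. 4·(s^2 + 4s + 4) = 0.
Factoring: (s + 2)^2 = 0.

s = -2, -2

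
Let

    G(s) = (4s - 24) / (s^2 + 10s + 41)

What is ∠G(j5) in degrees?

At s = j5: numerator = -24 + j20, denominator = 16 + j50.
∠G = ∠num − ∠den = 140.19° − (72.255°) = 67.94°.

∠G(j5) ≈ 67.94°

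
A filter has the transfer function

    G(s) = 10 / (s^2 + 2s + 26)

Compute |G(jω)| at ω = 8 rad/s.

|G(j8)| ≈ 0.2425

Substitute s = j8: numerator = 10, denominator = -38 + j16.
|G(j8)| = |10| / |-38 + j16| = 10 / 41.231 ≈ 0.2425.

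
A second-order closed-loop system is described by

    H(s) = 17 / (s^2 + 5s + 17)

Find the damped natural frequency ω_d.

ω_d ≈ 3.279 rad/s

Comparing s^2 + 5s + 17 to s^2 + 2ζωₙs + ωₙ²: ωₙ = √17 ≈ 4.123 rad/s and ζ = 5/(2·√17) ≈ 0.6063.
ζωₙ = 5/2 = 2.5, so ω_d = ωₙ√(1−ζ²) = √(ωₙ² − (ζωₙ)²) = √(17 − 2.5²) = √10.75 ≈ 3.279 rad/s.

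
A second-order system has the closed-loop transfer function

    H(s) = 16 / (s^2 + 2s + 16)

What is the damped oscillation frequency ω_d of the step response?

Comparing s^2 + 2s + 16 to s^2 + 2ζωₙs + ωₙ²: ωₙ = 4 rad/s and ζ = 2/(2·4) = 0.25.
ζωₙ = 2/2 = 1, so ω_d = ωₙ√(1−ζ²) = √(ωₙ² − (ζωₙ)²) = √(16 − 1²) = √15 ≈ 3.873 rad/s.

ω_d ≈ 3.873 rad/s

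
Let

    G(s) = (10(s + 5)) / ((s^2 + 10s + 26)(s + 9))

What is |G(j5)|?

|G(j5)| ≈ 0.1373

Substitute s = j5: numerator = 50 + j50, denominator = -241 + j455.
|G(j5)| = |50 + j50| / |-241 + j455| = 70.711 / 514.88 ≈ 0.1373.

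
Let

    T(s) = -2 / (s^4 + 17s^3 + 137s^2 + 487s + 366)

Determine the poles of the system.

s = -5 + 6j, -5 - 6j, -6, -1

The poles are the roots of the denominator s^4 + 17s^3 + 137s^2 + 487s + 366 = 0.
Trying s = -6: the polynomial evaluates to 0, so (s + 6) is a factor.
Dividing out leaves s^3 + 11s^2 + 71s + 61 = 0.
This factors further as (s^2 + 10s + 61)(s + 1) = 0.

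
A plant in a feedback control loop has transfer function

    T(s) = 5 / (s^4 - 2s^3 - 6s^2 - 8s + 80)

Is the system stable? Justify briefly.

The denominator s^4 - 2s^3 - 6s^2 - 8s + 80 factors as (s^2 + 4s + 8)(s^2 - 6s + 10), giving poles at s = -2 ± 2j, 3 ± j.
Since the pole(s) at s = 3 ± j lie in the right half-plane, the system is unstable.

unstable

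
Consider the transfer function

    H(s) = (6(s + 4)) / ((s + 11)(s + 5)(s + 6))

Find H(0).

At s = 0 each factor (s + a) contributes a and each (s^2 + bs + c) contributes c.
H(0) = 6·(4) / ((11) · (5) · (6)) = 24/330 = 4/55.

H(0) = 4/55 ≈ 0.07273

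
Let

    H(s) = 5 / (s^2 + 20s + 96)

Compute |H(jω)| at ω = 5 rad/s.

|H(j5)| ≈ 0.04077

Substitute s = j5: numerator = 5, denominator = 71 + j100.
|H(j5)| = |5| / |71 + j100| = 5 / 122.64 ≈ 0.04077.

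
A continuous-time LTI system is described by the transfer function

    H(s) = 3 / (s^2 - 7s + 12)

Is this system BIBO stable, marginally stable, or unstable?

The denominator s^2 - 7s + 12 factors as (s - 4)(s - 3), giving poles at s = 4, 3.
Since the pole(s) at s = 4, 3 lie in the right half-plane, the system is unstable.

unstable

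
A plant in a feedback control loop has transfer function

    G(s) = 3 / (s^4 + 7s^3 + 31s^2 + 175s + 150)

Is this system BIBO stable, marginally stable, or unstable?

marginally stable

The denominator s^4 + 7s^3 + 31s^2 + 175s + 150 factors as (s^2 + 25)(s + 1)(s + 6), giving poles at s = 5j, -5j, -1, -6.
Since the simple pole(s) at s = ±5j lie on the jω-axis with none in the right half-plane, the system is marginally stable.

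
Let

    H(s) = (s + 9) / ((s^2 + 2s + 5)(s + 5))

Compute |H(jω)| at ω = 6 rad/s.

|H(j6)| ≈ 0.04166

Substitute s = j6: numerator = 9 + j6, denominator = -227 - j126.
|H(j6)| = |9 + j6| / |-227 - j126| = 10.817 / 259.62 ≈ 0.04166.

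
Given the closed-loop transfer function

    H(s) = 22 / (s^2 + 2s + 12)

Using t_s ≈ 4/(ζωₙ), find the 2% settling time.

Comparing s^2 + 2s + 12 to s^2 + 2ζωₙs + ωₙ²: ωₙ = √12 ≈ 3.464 rad/s and ζ = 2/(2·√12) ≈ 0.2887.
ζωₙ = 2/2 = 1, so t_s ≈ 4/(ζωₙ) = 4/1 = 4 s.

t_s ≈ 4 s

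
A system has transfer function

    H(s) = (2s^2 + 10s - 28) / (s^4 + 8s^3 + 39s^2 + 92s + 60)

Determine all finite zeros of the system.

s = 2, -7

Set the numerator to zero: 2s^2 + 10s - 28 = 0, i.e. 2·(s^2 + 5s - 14) = 0.
Factoring: (s - 2)(s + 7) = 0.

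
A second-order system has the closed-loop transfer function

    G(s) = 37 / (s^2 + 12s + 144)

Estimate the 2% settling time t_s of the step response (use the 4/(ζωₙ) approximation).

t_s ≈ 0.6667 s

Comparing s^2 + 12s + 144 to s^2 + 2ζωₙs + ωₙ²: ωₙ = 12 rad/s and ζ = 12/(2·12) = 0.5.
ζωₙ = 12/2 = 6, so t_s ≈ 4/(ζωₙ) = 4/6 ≈ 0.6667 s.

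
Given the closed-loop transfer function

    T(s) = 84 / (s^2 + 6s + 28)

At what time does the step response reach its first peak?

Comparing s^2 + 6s + 28 to s^2 + 2ζωₙs + ωₙ²: ωₙ = √28 ≈ 5.292 rad/s and ζ = 6/(2·√28) ≈ 0.5669.
ζωₙ = 6/2 = 3, so ω_d = ωₙ√(1−ζ²) = √(ωₙ² − (ζωₙ)²) = √(28 − 3²) = √19 ≈ 4.359 rad/s.
t_p = π/ω_d = π/4.359 ≈ 0.7207 s.

t_p ≈ 0.7207 s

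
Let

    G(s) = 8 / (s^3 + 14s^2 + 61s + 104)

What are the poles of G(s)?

s = -3 + 2j, -3 - 2j, -8

The poles are the roots of the denominator s^3 + 14s^2 + 61s + 104 = 0.
Trying s = -8: the polynomial evaluates to 0, so (s + 8) is a factor.
Dividing out leaves s^2 + 6s + 13 = 0.
The quadratic formula then gives s = -3 ± 2j.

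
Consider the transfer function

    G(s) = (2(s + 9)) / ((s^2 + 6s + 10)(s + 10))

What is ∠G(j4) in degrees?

∠G(j4) ≈ -101.9°

At s = j4: numerator = 18 + j8, denominator = -156 + j216.
∠G = ∠num − ∠den = 23.962° − (125.84°) = -101.9°.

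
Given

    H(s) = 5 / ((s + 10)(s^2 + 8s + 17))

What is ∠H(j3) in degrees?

∠H(j3) ≈ -88.26°

At s = j3: numerator = 5, denominator = 8 + j264.
∠H = ∠num − ∠den = 0° − (88.264°) = -88.26°.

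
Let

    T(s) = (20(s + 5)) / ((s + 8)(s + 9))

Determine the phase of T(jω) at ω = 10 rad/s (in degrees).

∠T(j10) ≈ -35.92°

At s = j10: numerator = 100 + j200, denominator = -28 + j170.
∠T = ∠num − ∠den = 63.435° − (99.353°) = -35.92°.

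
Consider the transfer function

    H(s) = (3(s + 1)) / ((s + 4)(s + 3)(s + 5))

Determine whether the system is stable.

stable

The poles can be read from the denominator factors: s = -4, -3, -5.
Since all poles lie strictly in the left half-plane, the system is stable.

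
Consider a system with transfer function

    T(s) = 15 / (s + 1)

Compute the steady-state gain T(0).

Set s = 0: T(0) = (15) / (1) = 15.

T(0) = 15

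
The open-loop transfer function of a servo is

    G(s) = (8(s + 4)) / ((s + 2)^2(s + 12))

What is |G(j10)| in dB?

|G(j10)|_dB ≈ -25.5 dB

Substitute s = j10: numerator = 32 + j80, denominator = -1552 - j480.
|G(j10)| = |32 + j80| / |-1552 - j480| = 86.163 / 1624.5 ≈ 0.05304.
In decibels: 20·log₁₀(0.05304) ≈ -25.5 dB.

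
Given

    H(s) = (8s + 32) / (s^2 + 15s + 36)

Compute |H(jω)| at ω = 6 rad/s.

Substitute s = j6: numerator = 32 + j48, denominator = j90.
|H(j6)| = |32 + j48| / |j90| = 57.689 / 90 ≈ 0.6410.

|H(j6)| ≈ 0.6410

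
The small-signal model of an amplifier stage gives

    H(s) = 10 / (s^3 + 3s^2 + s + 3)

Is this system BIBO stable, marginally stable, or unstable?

marginally stable

The denominator s^3 + 3s^2 + s + 3 factors as (s^2 + 1)(s + 3), giving poles at s = ±j, -3.
Since the simple pole(s) at s = j, -j lie on the jω-axis with none in the right half-plane, the system is marginally stable.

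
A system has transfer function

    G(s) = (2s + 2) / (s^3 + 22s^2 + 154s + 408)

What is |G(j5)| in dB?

Substitute s = j5: numerator = 2 + j10, denominator = -142 + j645.
|G(j5)| = |2 + j10| / |-142 + j645| = 10.198 / 660.45 ≈ 0.01544.
In decibels: 20·log₁₀(0.01544) ≈ -36.2 dB.

|G(j5)|_dB ≈ -36.2 dB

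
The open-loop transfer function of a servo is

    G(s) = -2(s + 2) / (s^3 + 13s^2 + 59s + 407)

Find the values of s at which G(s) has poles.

s = -1 ± 6j, -11

The poles are the roots of the denominator s^3 + 13s^2 + 59s + 407 = 0.
Trying s = -11: the polynomial evaluates to 0, so (s + 11) is a factor.
Dividing out leaves s^2 + 2s + 37 = 0.
The quadratic formula then gives s = -1 ± 6j.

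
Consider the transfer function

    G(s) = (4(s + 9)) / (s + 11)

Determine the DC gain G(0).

At s = 0 each factor (s + a) contributes a and each (s^2 + bs + c) contributes c.
G(0) = 4·(9) / ((11)) = 36/11 = 36/11.

G(0) = 36/11 ≈ 3.273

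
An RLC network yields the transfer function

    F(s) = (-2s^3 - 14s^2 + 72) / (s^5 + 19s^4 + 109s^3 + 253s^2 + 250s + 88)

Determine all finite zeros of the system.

Set the numerator to zero: -2s^3 - 14s^2 + 72 = 0, i.e. -2·(s^3 + 7s^2 - 36) = 0.
Factoring: (s - 2)(s + 6)(s + 3) = 0.

s = 2, -6, -3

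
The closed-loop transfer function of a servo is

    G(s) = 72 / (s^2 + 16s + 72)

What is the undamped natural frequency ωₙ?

ωₙ ≈ 8.485 rad/s

Compare the denominator to the standard form s^2 + 2ζωₙs + ωₙ².
ωₙ² = 72, so ωₙ = √72 ≈ 8.485 rad/s.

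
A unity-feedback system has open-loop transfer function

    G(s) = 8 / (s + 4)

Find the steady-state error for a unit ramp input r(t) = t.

G(s) has no poles at the origin.
This is a Type 0 system; Kv = lim_{s→0} s·G(s) = 0, so the steady-state error for a ramp input is infinite.

e_ss = ∞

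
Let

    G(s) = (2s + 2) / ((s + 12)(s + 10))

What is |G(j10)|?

Substitute s = j10: numerator = 2 + j20, denominator = 20 + j220.
|G(j10)| = |2 + j20| / |20 + j220| = 20.100 / 220.91 ≈ 0.09099.

|G(j10)| ≈ 0.09099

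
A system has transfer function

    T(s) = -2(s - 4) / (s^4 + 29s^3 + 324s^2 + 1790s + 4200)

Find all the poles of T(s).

The poles are the roots of the denominator s^4 + 29s^3 + 324s^2 + 1790s + 4200 = 0.
Trying s = -12: the polynomial evaluates to 0, so (s + 12) is a factor.
Dividing out leaves s^3 + 17s^2 + 120s + 350 = 0.
This factors further as (s + 7)(s^2 + 10s + 50) = 0.

s = -12, -7, -5 + 5j, -5 - 5j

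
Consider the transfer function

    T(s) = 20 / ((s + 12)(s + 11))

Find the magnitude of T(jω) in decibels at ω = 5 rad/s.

Substitute s = j5: numerator = 20, denominator = 107 + j115.
|T(j5)| = |20| / |107 + j115| = 20 / 157.08 ≈ 0.1273.
In decibels: 20·log₁₀(0.1273) ≈ -17.9 dB.

|T(j5)|_dB ≈ -17.9 dB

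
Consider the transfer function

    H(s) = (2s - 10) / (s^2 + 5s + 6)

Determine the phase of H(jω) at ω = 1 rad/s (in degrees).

At s = j1: numerator = -10 + j2, denominator = 5 + j5.
∠H = ∠num − ∠den = 168.69° − (45°) = 123.7°.

∠H(j1) ≈ 123.7°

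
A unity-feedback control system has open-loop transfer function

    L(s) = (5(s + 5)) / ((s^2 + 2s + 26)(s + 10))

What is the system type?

Type 0

The denominator has no factor of s at the origin — no free integrator — so this is a Type 0 system.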